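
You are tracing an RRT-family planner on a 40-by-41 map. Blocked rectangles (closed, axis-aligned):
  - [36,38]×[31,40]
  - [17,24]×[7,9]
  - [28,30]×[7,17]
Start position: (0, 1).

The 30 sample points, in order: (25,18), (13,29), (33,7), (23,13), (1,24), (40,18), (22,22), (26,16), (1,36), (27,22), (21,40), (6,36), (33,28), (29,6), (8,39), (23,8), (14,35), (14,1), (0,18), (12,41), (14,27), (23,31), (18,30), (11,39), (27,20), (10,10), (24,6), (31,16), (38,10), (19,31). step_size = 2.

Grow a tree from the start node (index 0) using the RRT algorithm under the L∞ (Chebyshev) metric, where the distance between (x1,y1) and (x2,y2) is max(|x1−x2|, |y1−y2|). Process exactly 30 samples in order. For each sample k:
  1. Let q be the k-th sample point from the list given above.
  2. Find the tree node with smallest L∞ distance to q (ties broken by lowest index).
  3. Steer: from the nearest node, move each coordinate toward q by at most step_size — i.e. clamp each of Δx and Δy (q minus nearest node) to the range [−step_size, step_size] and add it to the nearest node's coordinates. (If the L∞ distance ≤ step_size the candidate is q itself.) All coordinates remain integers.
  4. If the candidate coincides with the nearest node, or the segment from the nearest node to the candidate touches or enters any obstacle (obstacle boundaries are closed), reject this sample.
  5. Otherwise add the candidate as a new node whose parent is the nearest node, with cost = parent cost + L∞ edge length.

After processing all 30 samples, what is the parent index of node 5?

1. q=(25,18) nearest=0 d=25 new=(2,3) → add node 1 parent=0 cost=2
2. q=(13,29) nearest=1 d=26 new=(4,5) → add node 2 parent=1 cost=4
3. q=(33,7) nearest=2 d=29 new=(6,7) → add node 3 parent=2 cost=6
4. q=(23,13) nearest=3 d=17 new=(8,9) → add node 4 parent=3 cost=8
5. q=(1,24) nearest=4 d=15 new=(6,11) → add node 5 parent=4 cost=10
6. q=(40,18) nearest=4 d=32 new=(10,11) → add node 6 parent=4 cost=10
7. q=(22,22) nearest=6 d=12 new=(12,13) → add node 7 parent=6 cost=12
8. q=(26,16) nearest=7 d=14 new=(14,15) → add node 8 parent=7 cost=14
9. q=(1,36) nearest=8 d=21 new=(12,17) → add node 9 parent=8 cost=16
10. q=(27,22) nearest=8 d=13 new=(16,17) → add node 10 parent=8 cost=16
11. q=(21,40) nearest=9 d=23 new=(14,19) → add node 11 parent=9 cost=18
12. q=(6,36) nearest=11 d=17 new=(12,21) → add node 12 parent=11 cost=20
13. q=(33,28) nearest=10 d=17 new=(18,19) → add node 13 parent=10 cost=18
14. q=(29,6) nearest=10 d=13 new=(18,15) → add node 14 parent=10 cost=18
15. q=(8,39) nearest=12 d=18 new=(10,23) → add node 15 parent=12 cost=22
16. q=(23,8) nearest=14 d=7 new=(20,13) → add node 16 parent=14 cost=20
17. q=(14,35) nearest=15 d=12 new=(12,25) → add node 17 parent=15 cost=24
18. q=(14,1) nearest=3 d=8 new=(8,5) → add node 18 parent=3 cost=8
19. q=(0,18) nearest=5 d=7 new=(4,13) → add node 19 parent=5 cost=12
20. q=(12,41) nearest=17 d=16 new=(12,27) → add node 20 parent=17 cost=26
21. q=(14,27) nearest=17 d=2 new=(14,27) → add node 21 parent=17 cost=26
22. q=(23,31) nearest=21 d=9 new=(16,29) → add node 22 parent=21 cost=28
23. q=(18,30) nearest=22 d=2 new=(18,30) → add node 23 parent=22 cost=30
24. q=(11,39) nearest=23 d=9 new=(16,32) → add node 24 parent=23 cost=32
25. q=(27,20) nearest=16 d=7 new=(22,15) → add node 25 parent=16 cost=22
26. q=(10,10) nearest=6 d=1 new=(10,10) → add node 26 parent=6 cost=11
27. q=(24,6) nearest=16 d=7 new=(22,11) → add node 27 parent=16 cost=22
28. q=(31,16) nearest=25 d=9 new=(24,16) → add node 28 parent=25 cost=24
29. q=(38,10) nearest=28 d=14 new=(26,14) → add node 29 parent=28 cost=26
30. q=(19,31) nearest=23 d=1 new=(19,31) → add node 30 parent=23 cost=31

Parent of node 5: 4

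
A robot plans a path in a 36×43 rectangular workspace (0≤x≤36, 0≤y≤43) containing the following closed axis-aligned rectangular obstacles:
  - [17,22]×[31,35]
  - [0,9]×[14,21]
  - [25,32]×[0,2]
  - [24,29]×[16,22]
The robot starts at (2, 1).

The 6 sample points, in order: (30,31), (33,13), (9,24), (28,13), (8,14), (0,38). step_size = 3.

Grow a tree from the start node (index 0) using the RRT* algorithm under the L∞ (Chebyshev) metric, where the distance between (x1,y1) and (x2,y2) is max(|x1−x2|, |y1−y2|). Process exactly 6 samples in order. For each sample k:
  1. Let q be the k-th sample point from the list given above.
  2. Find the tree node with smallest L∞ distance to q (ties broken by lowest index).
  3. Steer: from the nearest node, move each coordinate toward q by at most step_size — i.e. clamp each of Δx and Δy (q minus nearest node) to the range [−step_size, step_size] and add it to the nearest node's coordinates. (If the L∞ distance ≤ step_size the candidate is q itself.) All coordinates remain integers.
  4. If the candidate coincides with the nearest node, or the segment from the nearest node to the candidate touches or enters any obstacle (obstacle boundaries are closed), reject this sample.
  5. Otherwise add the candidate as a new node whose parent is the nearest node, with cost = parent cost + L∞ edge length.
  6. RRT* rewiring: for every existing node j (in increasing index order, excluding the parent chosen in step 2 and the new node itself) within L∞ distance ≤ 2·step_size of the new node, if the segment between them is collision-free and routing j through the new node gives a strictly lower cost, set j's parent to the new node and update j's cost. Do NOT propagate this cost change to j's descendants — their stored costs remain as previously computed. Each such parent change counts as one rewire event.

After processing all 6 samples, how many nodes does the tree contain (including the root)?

Node count: 6

1. q=(30,31) nearest=0 d=30 new=(5,4) → add node 1 parent=0 cost=3
2. q=(33,13) nearest=1 d=28 new=(8,7) → add node 2 parent=1 cost=6
3. q=(9,24) nearest=2 d=17 new=(9,10) → add node 3 parent=2 cost=9
4. q=(28,13) nearest=3 d=19 new=(12,13) → add node 4 parent=3 cost=12
5. q=(8,14) nearest=3 d=4 new=(8,13) → add node 5 parent=3 cost=12
6. q=(0,38) nearest=4 d=25 new=(9,16) → blocked by [0,9]×[14,21], reject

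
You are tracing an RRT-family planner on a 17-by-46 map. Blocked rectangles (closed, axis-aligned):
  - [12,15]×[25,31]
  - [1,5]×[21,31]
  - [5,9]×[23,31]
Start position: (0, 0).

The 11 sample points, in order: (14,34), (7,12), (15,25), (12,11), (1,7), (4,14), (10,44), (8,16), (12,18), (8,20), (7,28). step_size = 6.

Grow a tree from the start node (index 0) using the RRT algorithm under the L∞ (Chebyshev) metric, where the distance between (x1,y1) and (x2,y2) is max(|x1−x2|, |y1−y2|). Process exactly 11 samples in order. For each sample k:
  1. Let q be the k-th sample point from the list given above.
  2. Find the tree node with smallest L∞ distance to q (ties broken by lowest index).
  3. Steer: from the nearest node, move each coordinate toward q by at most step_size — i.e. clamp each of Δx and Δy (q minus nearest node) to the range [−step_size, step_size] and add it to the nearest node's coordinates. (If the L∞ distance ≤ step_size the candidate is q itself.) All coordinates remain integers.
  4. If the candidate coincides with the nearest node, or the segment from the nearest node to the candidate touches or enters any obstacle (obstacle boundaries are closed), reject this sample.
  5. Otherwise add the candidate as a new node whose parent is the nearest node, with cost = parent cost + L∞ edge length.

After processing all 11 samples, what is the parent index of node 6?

Parent of node 6: 2

1. q=(14,34) nearest=0 d=34 new=(6,6) → add node 1 parent=0 cost=6
2. q=(7,12) nearest=1 d=6 new=(7,12) → add node 2 parent=1 cost=12
3. q=(15,25) nearest=2 d=13 new=(13,18) → add node 3 parent=2 cost=18
4. q=(12,11) nearest=2 d=5 new=(12,11) → add node 4 parent=2 cost=17
5. q=(1,7) nearest=1 d=5 new=(1,7) → add node 5 parent=1 cost=11
6. q=(4,14) nearest=2 d=3 new=(4,14) → add node 6 parent=2 cost=15
7. q=(10,44) nearest=3 d=26 new=(10,24) → add node 7 parent=3 cost=24
8. q=(8,16) nearest=2 d=4 new=(8,16) → add node 8 parent=2 cost=16
9. q=(12,18) nearest=3 d=1 new=(12,18) → add node 9 parent=3 cost=19
10. q=(8,20) nearest=7 d=4 new=(8,20) → add node 10 parent=7 cost=28
11. q=(7,28) nearest=7 d=4 new=(7,28) → blocked by [5,9]×[23,31], reject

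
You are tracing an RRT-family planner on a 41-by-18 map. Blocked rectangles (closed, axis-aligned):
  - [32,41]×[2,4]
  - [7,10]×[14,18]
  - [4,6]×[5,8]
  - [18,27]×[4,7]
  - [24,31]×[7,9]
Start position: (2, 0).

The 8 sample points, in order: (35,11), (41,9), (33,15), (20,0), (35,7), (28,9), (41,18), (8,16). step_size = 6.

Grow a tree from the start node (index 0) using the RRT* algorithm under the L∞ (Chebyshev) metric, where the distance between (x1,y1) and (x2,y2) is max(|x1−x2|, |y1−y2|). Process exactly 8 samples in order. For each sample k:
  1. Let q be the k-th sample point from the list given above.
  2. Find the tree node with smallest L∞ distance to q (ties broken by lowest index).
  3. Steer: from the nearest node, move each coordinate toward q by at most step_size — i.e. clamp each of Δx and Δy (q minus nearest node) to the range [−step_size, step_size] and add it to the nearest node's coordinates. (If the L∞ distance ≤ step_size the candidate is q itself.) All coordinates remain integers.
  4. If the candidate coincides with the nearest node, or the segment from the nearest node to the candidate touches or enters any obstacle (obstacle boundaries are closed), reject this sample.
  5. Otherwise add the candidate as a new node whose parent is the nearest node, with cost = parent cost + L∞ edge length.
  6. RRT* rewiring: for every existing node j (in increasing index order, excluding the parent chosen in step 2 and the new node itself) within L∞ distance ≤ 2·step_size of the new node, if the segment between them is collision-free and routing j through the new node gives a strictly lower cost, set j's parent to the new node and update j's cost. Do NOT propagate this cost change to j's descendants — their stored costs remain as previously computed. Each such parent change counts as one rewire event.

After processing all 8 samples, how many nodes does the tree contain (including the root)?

Node count: 5

1. q=(35,11) nearest=0 d=33 new=(8,6) → add node 1 parent=0 cost=6
2. q=(41,9) nearest=1 d=33 new=(14,9) → add node 2 parent=1 cost=12
3. q=(33,15) nearest=2 d=19 new=(20,15) → add node 3 parent=2 cost=18
4. q=(20,0) nearest=2 d=9 new=(20,3) → blocked by [18,27]×[4,7], reject
5. q=(35,7) nearest=3 d=15 new=(26,9) → blocked by [24,31]×[7,9], reject
6. q=(28,9) nearest=3 d=8 new=(26,9) → blocked by [24,31]×[7,9], reject
7. q=(41,18) nearest=3 d=21 new=(26,18) → add node 4 parent=3 cost=24
8. q=(8,16) nearest=2 d=7 new=(8,15) → blocked by [7,10]×[14,18], reject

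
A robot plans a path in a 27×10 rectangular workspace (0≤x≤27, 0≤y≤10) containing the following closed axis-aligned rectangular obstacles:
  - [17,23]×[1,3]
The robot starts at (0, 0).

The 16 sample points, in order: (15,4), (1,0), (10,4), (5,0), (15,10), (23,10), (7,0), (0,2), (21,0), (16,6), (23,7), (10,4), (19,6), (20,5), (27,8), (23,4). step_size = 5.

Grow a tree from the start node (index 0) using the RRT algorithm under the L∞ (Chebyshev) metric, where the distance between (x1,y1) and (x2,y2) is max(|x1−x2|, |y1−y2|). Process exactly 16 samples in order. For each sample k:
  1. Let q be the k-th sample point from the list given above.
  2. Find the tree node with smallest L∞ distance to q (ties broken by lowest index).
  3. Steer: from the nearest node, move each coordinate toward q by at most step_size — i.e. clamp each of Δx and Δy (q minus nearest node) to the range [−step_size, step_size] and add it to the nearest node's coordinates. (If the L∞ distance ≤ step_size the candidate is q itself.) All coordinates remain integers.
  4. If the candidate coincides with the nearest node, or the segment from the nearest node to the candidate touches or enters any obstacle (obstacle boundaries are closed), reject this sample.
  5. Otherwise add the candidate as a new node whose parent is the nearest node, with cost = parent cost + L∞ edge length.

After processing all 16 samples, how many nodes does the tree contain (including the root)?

Node count: 16

1. q=(15,4) nearest=0 d=15 new=(5,4) → add node 1 parent=0 cost=5
2. q=(1,0) nearest=0 d=1 new=(1,0) → add node 2 parent=0 cost=1
3. q=(10,4) nearest=1 d=5 new=(10,4) → add node 3 parent=1 cost=10
4. q=(5,0) nearest=1 d=4 new=(5,0) → add node 4 parent=1 cost=9
5. q=(15,10) nearest=3 d=6 new=(15,9) → add node 5 parent=3 cost=15
6. q=(23,10) nearest=5 d=8 new=(20,10) → add node 6 parent=5 cost=20
7. q=(7,0) nearest=4 d=2 new=(7,0) → add node 7 parent=4 cost=11
8. q=(0,2) nearest=0 d=2 new=(0,2) → add node 8 parent=0 cost=2
9. q=(21,0) nearest=5 d=9 new=(20,4) → add node 9 parent=5 cost=20
10. q=(16,6) nearest=5 d=3 new=(16,6) → add node 10 parent=5 cost=18
11. q=(23,7) nearest=6 d=3 new=(23,7) → add node 11 parent=6 cost=23
12. q=(10,4) nearest=3 d=0 → coincident, reject
13. q=(19,6) nearest=9 d=2 new=(19,6) → add node 12 parent=9 cost=22
14. q=(20,5) nearest=9 d=1 new=(20,5) → add node 13 parent=9 cost=21
15. q=(27,8) nearest=11 d=4 new=(27,8) → add node 14 parent=11 cost=27
16. q=(23,4) nearest=9 d=3 new=(23,4) → add node 15 parent=9 cost=23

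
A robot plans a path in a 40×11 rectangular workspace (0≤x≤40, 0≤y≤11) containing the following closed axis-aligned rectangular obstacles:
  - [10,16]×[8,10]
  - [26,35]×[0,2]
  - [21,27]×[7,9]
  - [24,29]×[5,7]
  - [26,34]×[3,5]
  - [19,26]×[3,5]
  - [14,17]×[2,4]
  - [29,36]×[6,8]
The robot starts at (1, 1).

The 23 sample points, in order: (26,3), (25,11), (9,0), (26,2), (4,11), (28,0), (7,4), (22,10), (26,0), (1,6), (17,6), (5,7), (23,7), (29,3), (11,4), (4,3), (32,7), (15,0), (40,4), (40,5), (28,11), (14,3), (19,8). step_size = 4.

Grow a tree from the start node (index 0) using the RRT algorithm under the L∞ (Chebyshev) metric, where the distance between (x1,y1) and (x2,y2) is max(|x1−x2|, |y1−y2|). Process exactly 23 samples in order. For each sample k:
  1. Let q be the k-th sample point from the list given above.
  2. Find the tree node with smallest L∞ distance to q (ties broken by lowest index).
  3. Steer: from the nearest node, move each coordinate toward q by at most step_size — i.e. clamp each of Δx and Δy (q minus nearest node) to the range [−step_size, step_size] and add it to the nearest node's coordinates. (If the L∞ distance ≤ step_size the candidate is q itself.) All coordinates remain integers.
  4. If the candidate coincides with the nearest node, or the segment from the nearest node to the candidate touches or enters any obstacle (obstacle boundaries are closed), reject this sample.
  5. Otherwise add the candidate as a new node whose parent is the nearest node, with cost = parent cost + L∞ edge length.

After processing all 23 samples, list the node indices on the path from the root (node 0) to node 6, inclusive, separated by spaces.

1. q=(26,3) nearest=0 d=25 new=(5,3) → add node 1 parent=0 cost=4
2. q=(25,11) nearest=1 d=20 new=(9,7) → add node 2 parent=1 cost=8
3. q=(9,0) nearest=1 d=4 new=(9,0) → add node 3 parent=1 cost=8
4. q=(26,2) nearest=2 d=17 new=(13,3) → add node 4 parent=2 cost=12
5. q=(4,11) nearest=2 d=5 new=(5,11) → add node 5 parent=2 cost=12
6. q=(28,0) nearest=4 d=15 new=(17,0) → blocked by [14,17]×[2,4], reject
7. q=(7,4) nearest=1 d=2 new=(7,4) → add node 6 parent=1 cost=6
8. q=(22,10) nearest=4 d=9 new=(17,7) → blocked by [14,17]×[2,4], reject
9. q=(26,0) nearest=4 d=13 new=(17,0) → blocked by [14,17]×[2,4], reject
10. q=(1,6) nearest=1 d=4 new=(1,6) → add node 7 parent=1 cost=8
11. q=(17,6) nearest=4 d=4 new=(17,6) → blocked by [14,17]×[2,4], reject
12. q=(5,7) nearest=6 d=3 new=(5,7) → add node 8 parent=6 cost=9
13. q=(23,7) nearest=4 d=10 new=(17,7) → blocked by [14,17]×[2,4], reject
14. q=(29,3) nearest=4 d=16 new=(17,3) → blocked by [14,17]×[2,4], reject
15. q=(11,4) nearest=4 d=2 new=(11,4) → add node 9 parent=4 cost=14
16. q=(4,3) nearest=1 d=1 new=(4,3) → add node 10 parent=1 cost=5
17. q=(32,7) nearest=4 d=19 new=(17,7) → blocked by [14,17]×[2,4], reject
18. q=(15,0) nearest=4 d=3 new=(15,0) → add node 11 parent=4 cost=15
19. q=(40,4) nearest=11 d=25 new=(19,4) → blocked by [19,26]×[3,5], reject
20. q=(40,5) nearest=11 d=25 new=(19,4) → blocked by [19,26]×[3,5], reject
21. q=(28,11) nearest=11 d=13 new=(19,4) → blocked by [19,26]×[3,5], reject
22. q=(14,3) nearest=4 d=1 new=(14,3) → blocked by [14,17]×[2,4], reject
23. q=(19,8) nearest=4 d=6 new=(17,7) → blocked by [14,17]×[2,4], reject

Path: 0 1 6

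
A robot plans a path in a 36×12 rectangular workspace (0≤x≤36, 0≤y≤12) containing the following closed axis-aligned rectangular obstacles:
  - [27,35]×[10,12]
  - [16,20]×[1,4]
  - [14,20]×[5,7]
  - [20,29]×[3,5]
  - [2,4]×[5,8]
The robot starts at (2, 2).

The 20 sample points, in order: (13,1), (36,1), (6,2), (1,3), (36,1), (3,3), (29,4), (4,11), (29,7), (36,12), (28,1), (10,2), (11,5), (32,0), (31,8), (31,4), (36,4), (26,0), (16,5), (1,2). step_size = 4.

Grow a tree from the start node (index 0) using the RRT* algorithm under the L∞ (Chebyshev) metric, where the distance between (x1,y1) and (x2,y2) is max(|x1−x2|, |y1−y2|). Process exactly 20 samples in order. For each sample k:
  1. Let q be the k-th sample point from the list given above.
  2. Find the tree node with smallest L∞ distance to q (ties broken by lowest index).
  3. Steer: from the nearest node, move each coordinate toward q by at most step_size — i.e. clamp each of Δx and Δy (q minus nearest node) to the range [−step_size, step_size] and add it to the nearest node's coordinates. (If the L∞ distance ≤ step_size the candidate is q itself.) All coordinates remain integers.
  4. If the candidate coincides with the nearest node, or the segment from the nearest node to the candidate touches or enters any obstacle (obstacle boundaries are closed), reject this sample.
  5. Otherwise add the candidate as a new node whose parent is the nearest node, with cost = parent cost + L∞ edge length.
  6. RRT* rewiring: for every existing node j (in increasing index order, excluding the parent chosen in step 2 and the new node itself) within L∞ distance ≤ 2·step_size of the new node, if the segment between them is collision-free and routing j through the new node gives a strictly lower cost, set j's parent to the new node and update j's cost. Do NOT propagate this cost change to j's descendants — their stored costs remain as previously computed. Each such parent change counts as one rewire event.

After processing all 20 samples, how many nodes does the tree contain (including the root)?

Node count: 12

1. q=(13,1) nearest=0 d=11 new=(6,1) → add node 1 parent=0 cost=4
2. q=(36,1) nearest=1 d=30 new=(10,1) → add node 2 parent=1 cost=8
3. q=(6,2) nearest=1 d=1 new=(6,2) → add node 3 parent=1 cost=5
4. q=(1,3) nearest=0 d=1 new=(1,3) → add node 4 parent=0 cost=1
5. q=(36,1) nearest=2 d=26 new=(14,1) → add node 5 parent=2 cost=12
6. q=(3,3) nearest=0 d=1 new=(3,3) → add node 6 parent=0 cost=1; rewire 3→6 (4<5)
7. q=(29,4) nearest=5 d=15 new=(18,4) → blocked by [16,20]×[1,4], reject
8. q=(4,11) nearest=4 d=8 new=(4,7) → blocked by [2,4]×[5,8], reject
9. q=(29,7) nearest=5 d=15 new=(18,5) → blocked by [16,20]×[1,4], reject
10. q=(36,12) nearest=5 d=22 new=(18,5) → blocked by [16,20]×[1,4], reject
11. q=(28,1) nearest=5 d=14 new=(18,1) → blocked by [16,20]×[1,4], reject
12. q=(10,2) nearest=2 d=1 new=(10,2) → add node 7 parent=2 cost=9
13. q=(11,5) nearest=7 d=3 new=(11,5) → add node 8 parent=7 cost=12
14. q=(32,0) nearest=5 d=18 new=(18,0) → add node 9 parent=5 cost=16
15. q=(31,8) nearest=9 d=13 new=(22,4) → blocked by [16,20]×[1,4], reject
16. q=(31,4) nearest=9 d=13 new=(22,4) → blocked by [16,20]×[1,4], reject
17. q=(36,4) nearest=9 d=18 new=(22,4) → blocked by [16,20]×[1,4], reject
18. q=(26,0) nearest=9 d=8 new=(22,0) → add node 10 parent=9 cost=20
19. q=(16,5) nearest=5 d=4 new=(16,5) → blocked by [14,20]×[5,7], reject
20. q=(1,2) nearest=0 d=1 new=(1,2) → add node 11 parent=0 cost=1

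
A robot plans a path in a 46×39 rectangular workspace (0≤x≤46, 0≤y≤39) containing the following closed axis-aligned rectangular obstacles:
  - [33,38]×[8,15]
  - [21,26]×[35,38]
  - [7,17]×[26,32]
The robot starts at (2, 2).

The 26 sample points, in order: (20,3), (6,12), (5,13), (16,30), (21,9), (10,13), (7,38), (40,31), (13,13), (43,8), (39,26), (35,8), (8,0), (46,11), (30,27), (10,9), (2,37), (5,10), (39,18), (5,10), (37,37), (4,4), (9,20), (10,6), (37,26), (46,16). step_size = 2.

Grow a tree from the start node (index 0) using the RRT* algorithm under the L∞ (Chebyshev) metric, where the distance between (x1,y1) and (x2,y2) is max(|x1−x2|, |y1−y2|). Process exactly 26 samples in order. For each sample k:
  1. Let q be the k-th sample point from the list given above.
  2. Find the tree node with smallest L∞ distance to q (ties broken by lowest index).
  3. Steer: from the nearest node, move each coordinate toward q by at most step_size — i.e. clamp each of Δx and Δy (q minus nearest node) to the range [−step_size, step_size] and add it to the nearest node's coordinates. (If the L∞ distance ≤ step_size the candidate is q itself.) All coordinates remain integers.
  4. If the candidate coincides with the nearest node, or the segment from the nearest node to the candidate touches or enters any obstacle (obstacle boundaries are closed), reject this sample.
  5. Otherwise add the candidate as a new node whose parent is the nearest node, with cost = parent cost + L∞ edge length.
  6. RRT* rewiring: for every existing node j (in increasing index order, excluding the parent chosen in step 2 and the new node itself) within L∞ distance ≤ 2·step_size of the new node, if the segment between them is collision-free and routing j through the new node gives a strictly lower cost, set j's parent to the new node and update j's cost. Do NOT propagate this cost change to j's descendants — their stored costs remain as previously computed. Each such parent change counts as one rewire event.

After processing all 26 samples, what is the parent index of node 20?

Parent of node 20: 17

1. q=(20,3) nearest=0 d=18 new=(4,3) → add node 1 parent=0 cost=2
2. q=(6,12) nearest=1 d=9 new=(6,5) → add node 2 parent=1 cost=4
3. q=(5,13) nearest=2 d=8 new=(5,7) → add node 3 parent=2 cost=6
4. q=(16,30) nearest=3 d=23 new=(7,9) → add node 4 parent=3 cost=8
5. q=(21,9) nearest=4 d=14 new=(9,9) → add node 5 parent=4 cost=10
6. q=(10,13) nearest=4 d=4 new=(9,11) → add node 6 parent=4 cost=10
7. q=(7,38) nearest=6 d=27 new=(7,13) → add node 7 parent=6 cost=12
8. q=(40,31) nearest=5 d=31 new=(11,11) → add node 8 parent=5 cost=12
9. q=(13,13) nearest=8 d=2 new=(13,13) → add node 9 parent=8 cost=14
10. q=(43,8) nearest=9 d=30 new=(15,11) → add node 10 parent=9 cost=16
11. q=(39,26) nearest=10 d=24 new=(17,13) → add node 11 parent=10 cost=18
12. q=(35,8) nearest=11 d=18 new=(19,11) → add node 12 parent=11 cost=20
13. q=(8,0) nearest=1 d=4 new=(6,1) → add node 13 parent=1 cost=4
14. q=(46,11) nearest=12 d=27 new=(21,11) → add node 14 parent=12 cost=22
15. q=(30,27) nearest=11 d=14 new=(19,15) → add node 15 parent=11 cost=20
16. q=(10,9) nearest=5 d=1 new=(10,9) → add node 16 parent=5 cost=11
17. q=(2,37) nearest=15 d=22 new=(17,17) → add node 17 parent=15 cost=22
18. q=(5,10) nearest=4 d=2 new=(5,10) → add node 18 parent=4 cost=10
19. q=(39,18) nearest=14 d=18 new=(23,13) → add node 19 parent=14 cost=24
20. q=(5,10) nearest=18 d=0 → coincident, reject
21. q=(37,37) nearest=17 d=20 new=(19,19) → add node 20 parent=17 cost=24
22. q=(4,4) nearest=1 d=1 new=(4,4) → add node 21 parent=1 cost=3
23. q=(9,20) nearest=7 d=7 new=(9,15) → add node 22 parent=7 cost=14
24. q=(10,6) nearest=4 d=3 new=(9,7) → add node 23 parent=4 cost=10
25. q=(37,26) nearest=19 d=14 new=(25,15) → add node 24 parent=19 cost=26
26. q=(46,16) nearest=24 d=21 new=(27,16) → add node 25 parent=24 cost=28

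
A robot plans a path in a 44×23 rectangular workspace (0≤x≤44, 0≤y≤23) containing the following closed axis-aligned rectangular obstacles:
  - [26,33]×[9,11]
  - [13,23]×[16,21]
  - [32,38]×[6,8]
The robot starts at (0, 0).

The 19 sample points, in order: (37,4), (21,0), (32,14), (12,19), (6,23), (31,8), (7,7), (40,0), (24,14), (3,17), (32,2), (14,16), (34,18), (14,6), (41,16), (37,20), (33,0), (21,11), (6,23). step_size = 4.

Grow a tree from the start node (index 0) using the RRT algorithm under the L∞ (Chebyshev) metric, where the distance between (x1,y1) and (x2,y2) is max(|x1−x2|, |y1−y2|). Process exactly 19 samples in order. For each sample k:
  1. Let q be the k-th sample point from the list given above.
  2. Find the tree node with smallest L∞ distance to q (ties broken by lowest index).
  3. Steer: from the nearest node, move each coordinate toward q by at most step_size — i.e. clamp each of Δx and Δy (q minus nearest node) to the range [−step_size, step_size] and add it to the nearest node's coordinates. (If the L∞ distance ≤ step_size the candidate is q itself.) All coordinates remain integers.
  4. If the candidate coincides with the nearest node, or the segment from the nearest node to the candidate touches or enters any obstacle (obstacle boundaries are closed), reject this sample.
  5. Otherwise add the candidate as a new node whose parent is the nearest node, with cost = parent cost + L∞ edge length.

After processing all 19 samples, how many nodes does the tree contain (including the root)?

1. q=(37,4) nearest=0 d=37 new=(4,4) → add node 1 parent=0 cost=4
2. q=(21,0) nearest=1 d=17 new=(8,0) → add node 2 parent=1 cost=8
3. q=(32,14) nearest=2 d=24 new=(12,4) → add node 3 parent=2 cost=12
4. q=(12,19) nearest=1 d=15 new=(8,8) → add node 4 parent=1 cost=8
5. q=(6,23) nearest=4 d=15 new=(6,12) → add node 5 parent=4 cost=12
6. q=(31,8) nearest=3 d=19 new=(16,8) → add node 6 parent=3 cost=16
7. q=(7,7) nearest=4 d=1 new=(7,7) → add node 7 parent=4 cost=9
8. q=(40,0) nearest=6 d=24 new=(20,4) → add node 8 parent=6 cost=20
9. q=(24,14) nearest=6 d=8 new=(20,12) → add node 9 parent=6 cost=20
10. q=(3,17) nearest=5 d=5 new=(3,16) → add node 10 parent=5 cost=16
11. q=(32,2) nearest=8 d=12 new=(24,2) → add node 11 parent=8 cost=24
12. q=(14,16) nearest=9 d=6 new=(16,16) → blocked by [13,23]×[16,21], reject
13. q=(34,18) nearest=8 d=14 new=(24,8) → add node 12 parent=8 cost=24
14. q=(14,6) nearest=3 d=2 new=(14,6) → add node 13 parent=3 cost=14
15. q=(41,16) nearest=11 d=17 new=(28,6) → add node 14 parent=11 cost=28
16. q=(37,20) nearest=12 d=13 new=(28,12) → blocked by [26,33]×[9,11], reject
17. q=(33,0) nearest=14 d=6 new=(32,2) → add node 15 parent=14 cost=32
18. q=(21,11) nearest=9 d=1 new=(21,11) → add node 16 parent=9 cost=21
19. q=(6,23) nearest=10 d=7 new=(6,20) → add node 17 parent=10 cost=20

Node count: 18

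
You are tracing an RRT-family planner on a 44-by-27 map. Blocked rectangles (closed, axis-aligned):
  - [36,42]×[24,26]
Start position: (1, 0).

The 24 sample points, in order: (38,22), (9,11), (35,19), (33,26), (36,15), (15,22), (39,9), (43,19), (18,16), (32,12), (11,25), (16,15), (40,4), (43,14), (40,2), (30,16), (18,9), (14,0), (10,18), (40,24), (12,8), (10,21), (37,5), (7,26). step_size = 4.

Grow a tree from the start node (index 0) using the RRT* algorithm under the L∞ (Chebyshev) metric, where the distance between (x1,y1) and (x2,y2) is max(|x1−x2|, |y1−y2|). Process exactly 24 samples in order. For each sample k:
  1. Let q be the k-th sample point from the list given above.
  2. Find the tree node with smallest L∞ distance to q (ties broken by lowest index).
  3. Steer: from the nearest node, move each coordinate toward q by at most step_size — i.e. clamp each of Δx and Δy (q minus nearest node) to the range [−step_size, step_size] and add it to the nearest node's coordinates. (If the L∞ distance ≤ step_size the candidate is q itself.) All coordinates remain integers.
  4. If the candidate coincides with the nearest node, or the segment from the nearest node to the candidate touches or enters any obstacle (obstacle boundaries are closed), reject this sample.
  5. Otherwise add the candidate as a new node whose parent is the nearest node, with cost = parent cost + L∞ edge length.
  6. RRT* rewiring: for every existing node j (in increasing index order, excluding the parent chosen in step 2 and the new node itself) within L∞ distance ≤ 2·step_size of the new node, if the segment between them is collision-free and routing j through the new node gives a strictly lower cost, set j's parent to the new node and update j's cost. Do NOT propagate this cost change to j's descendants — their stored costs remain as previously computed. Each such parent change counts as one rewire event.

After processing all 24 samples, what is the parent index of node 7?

1. q=(38,22) nearest=0 d=37 new=(5,4) → add node 1 parent=0 cost=4
2. q=(9,11) nearest=1 d=7 new=(9,8) → add node 2 parent=1 cost=8
3. q=(35,19) nearest=2 d=26 new=(13,12) → add node 3 parent=2 cost=12
4. q=(33,26) nearest=3 d=20 new=(17,16) → add node 4 parent=3 cost=16
5. q=(36,15) nearest=4 d=19 new=(21,15) → add node 5 parent=4 cost=20
6. q=(15,22) nearest=4 d=6 new=(15,20) → add node 6 parent=4 cost=20
7. q=(39,9) nearest=5 d=18 new=(25,11) → add node 7 parent=5 cost=24
8. q=(43,19) nearest=7 d=18 new=(29,15) → add node 8 parent=7 cost=28
9. q=(18,16) nearest=4 d=1 new=(18,16) → add node 9 parent=4 cost=17
10. q=(32,12) nearest=8 d=3 new=(32,12) → add node 10 parent=8 cost=31
11. q=(11,25) nearest=6 d=5 new=(11,24) → add node 11 parent=6 cost=24
12. q=(16,15) nearest=4 d=1 new=(16,15) → add node 12 parent=4 cost=17
13. q=(40,4) nearest=10 d=8 new=(36,8) → add node 13 parent=10 cost=35
14. q=(43,14) nearest=13 d=7 new=(40,12) → add node 14 parent=13 cost=39
15. q=(40,2) nearest=13 d=6 new=(40,4) → add node 15 parent=13 cost=39
16. q=(30,16) nearest=8 d=1 new=(30,16) → add node 16 parent=8 cost=29
17. q=(18,9) nearest=3 d=5 new=(17,9) → add node 17 parent=3 cost=16
18. q=(14,0) nearest=2 d=8 new=(13,4) → add node 18 parent=2 cost=12
19. q=(10,18) nearest=6 d=5 new=(11,18) → add node 19 parent=6 cost=24
20. q=(40,24) nearest=16 d=10 new=(34,20) → add node 20 parent=16 cost=33
21. q=(12,8) nearest=2 d=3 new=(12,8) → add node 21 parent=2 cost=11
22. q=(10,21) nearest=11 d=3 new=(10,21) → add node 22 parent=11 cost=27
23. q=(37,5) nearest=13 d=3 new=(37,5) → add node 23 parent=13 cost=38
24. q=(7,26) nearest=11 d=4 new=(7,26) → add node 24 parent=11 cost=28

Parent of node 7: 5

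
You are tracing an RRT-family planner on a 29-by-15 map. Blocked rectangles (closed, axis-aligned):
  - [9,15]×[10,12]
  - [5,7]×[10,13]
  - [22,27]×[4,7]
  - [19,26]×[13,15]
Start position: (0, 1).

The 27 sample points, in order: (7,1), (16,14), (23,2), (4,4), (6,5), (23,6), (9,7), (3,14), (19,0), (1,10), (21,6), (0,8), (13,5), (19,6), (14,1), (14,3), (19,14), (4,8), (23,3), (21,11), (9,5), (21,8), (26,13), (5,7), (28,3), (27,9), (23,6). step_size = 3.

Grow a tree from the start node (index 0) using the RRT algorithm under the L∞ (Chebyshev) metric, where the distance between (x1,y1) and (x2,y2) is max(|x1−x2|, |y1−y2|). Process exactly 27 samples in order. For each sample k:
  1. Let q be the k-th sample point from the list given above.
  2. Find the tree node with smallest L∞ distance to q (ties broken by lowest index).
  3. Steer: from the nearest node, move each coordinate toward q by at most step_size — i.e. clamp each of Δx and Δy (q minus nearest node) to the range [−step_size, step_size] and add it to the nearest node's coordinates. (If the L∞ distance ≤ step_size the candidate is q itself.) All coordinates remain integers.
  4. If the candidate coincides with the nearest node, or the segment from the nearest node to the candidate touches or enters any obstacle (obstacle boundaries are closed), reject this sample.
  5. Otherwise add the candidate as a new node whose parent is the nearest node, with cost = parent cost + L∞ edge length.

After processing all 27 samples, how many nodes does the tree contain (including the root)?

Node count: 24

1. q=(7,1) nearest=0 d=7 new=(3,1) → add node 1 parent=0 cost=3
2. q=(16,14) nearest=1 d=13 new=(6,4) → add node 2 parent=1 cost=6
3. q=(23,2) nearest=2 d=17 new=(9,2) → add node 3 parent=2 cost=9
4. q=(4,4) nearest=2 d=2 new=(4,4) → add node 4 parent=2 cost=8
5. q=(6,5) nearest=2 d=1 new=(6,5) → add node 5 parent=2 cost=7
6. q=(23,6) nearest=3 d=14 new=(12,5) → add node 6 parent=3 cost=12
7. q=(9,7) nearest=2 d=3 new=(9,7) → add node 7 parent=2 cost=9
8. q=(3,14) nearest=7 d=7 new=(6,10) → blocked by [5,7]×[10,13], reject
9. q=(19,0) nearest=6 d=7 new=(15,2) → add node 8 parent=6 cost=15
10. q=(1,10) nearest=5 d=5 new=(3,8) → add node 9 parent=5 cost=10
11. q=(21,6) nearest=8 d=6 new=(18,5) → add node 10 parent=8 cost=18
12. q=(0,8) nearest=9 d=3 new=(0,8) → add node 11 parent=9 cost=13
13. q=(13,5) nearest=6 d=1 new=(13,5) → add node 12 parent=6 cost=13
14. q=(19,6) nearest=10 d=1 new=(19,6) → add node 13 parent=10 cost=19
15. q=(14,1) nearest=8 d=1 new=(14,1) → add node 14 parent=8 cost=16
16. q=(14,3) nearest=8 d=1 new=(14,3) → add node 15 parent=8 cost=16
17. q=(19,14) nearest=13 d=8 new=(19,9) → add node 16 parent=13 cost=22
18. q=(4,8) nearest=9 d=1 new=(4,8) → add node 17 parent=9 cost=11
19. q=(23,3) nearest=13 d=4 new=(22,3) → add node 18 parent=13 cost=22
20. q=(21,11) nearest=16 d=2 new=(21,11) → add node 19 parent=16 cost=24
21. q=(9,5) nearest=7 d=2 new=(9,5) → add node 20 parent=7 cost=11
22. q=(21,8) nearest=13 d=2 new=(21,8) → add node 21 parent=13 cost=21
23. q=(26,13) nearest=19 d=5 new=(24,13) → blocked by [19,26]×[13,15], reject
24. q=(5,7) nearest=17 d=1 new=(5,7) → add node 22 parent=17 cost=12
25. q=(28,3) nearest=18 d=6 new=(25,3) → add node 23 parent=18 cost=25
26. q=(27,9) nearest=18 d=6 new=(25,6) → blocked by [22,27]×[4,7], reject
27. q=(23,6) nearest=21 d=2 new=(23,6) → blocked by [22,27]×[4,7], reject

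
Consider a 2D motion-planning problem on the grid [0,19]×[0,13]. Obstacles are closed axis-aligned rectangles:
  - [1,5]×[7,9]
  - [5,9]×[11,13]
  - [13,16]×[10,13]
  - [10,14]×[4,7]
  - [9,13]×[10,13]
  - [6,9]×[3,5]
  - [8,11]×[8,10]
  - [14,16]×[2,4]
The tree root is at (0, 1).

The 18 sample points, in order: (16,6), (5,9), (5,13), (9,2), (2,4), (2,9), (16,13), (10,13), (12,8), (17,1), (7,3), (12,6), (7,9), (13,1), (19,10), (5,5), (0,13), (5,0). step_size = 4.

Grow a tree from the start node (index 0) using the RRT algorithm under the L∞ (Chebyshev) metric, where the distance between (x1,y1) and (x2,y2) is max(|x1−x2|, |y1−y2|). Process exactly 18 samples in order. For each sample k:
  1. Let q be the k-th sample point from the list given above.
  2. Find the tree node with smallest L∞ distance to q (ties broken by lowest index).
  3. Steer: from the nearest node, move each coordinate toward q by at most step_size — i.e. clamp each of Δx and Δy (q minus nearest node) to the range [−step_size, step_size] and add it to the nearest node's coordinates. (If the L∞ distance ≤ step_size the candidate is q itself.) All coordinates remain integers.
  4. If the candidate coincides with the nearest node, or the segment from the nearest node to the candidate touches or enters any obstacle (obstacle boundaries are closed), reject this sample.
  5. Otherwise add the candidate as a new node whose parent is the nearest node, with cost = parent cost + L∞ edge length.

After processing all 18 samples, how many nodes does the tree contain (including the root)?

Node count: 7

1. q=(16,6) nearest=0 d=16 new=(4,5) → add node 1 parent=0 cost=4
2. q=(5,9) nearest=1 d=4 new=(5,9) → blocked by [1,5]×[7,9], reject
3. q=(5,13) nearest=1 d=8 new=(5,9) → blocked by [1,5]×[7,9], reject
4. q=(9,2) nearest=1 d=5 new=(8,2) → blocked by [6,9]×[3,5], reject
5. q=(2,4) nearest=1 d=2 new=(2,4) → add node 2 parent=1 cost=6
6. q=(2,9) nearest=1 d=4 new=(2,9) → blocked by [1,5]×[7,9], reject
7. q=(16,13) nearest=1 d=12 new=(8,9) → blocked by [8,11]×[8,10], reject
8. q=(10,13) nearest=1 d=8 new=(8,9) → blocked by [8,11]×[8,10], reject
9. q=(12,8) nearest=1 d=8 new=(8,8) → blocked by [8,11]×[8,10], reject
10. q=(17,1) nearest=1 d=13 new=(8,1) → blocked by [6,9]×[3,5], reject
11. q=(7,3) nearest=1 d=3 new=(7,3) → blocked by [6,9]×[3,5], reject
12. q=(12,6) nearest=1 d=8 new=(8,6) → add node 3 parent=1 cost=8
13. q=(7,9) nearest=3 d=3 new=(7,9) → add node 4 parent=3 cost=11
14. q=(13,1) nearest=3 d=5 new=(12,2) → blocked by [10,14]×[4,7], reject
15. q=(19,10) nearest=3 d=11 new=(12,10) → blocked by [9,13]×[10,13], reject
16. q=(5,5) nearest=1 d=1 new=(5,5) → add node 5 parent=1 cost=5
17. q=(0,13) nearest=4 d=7 new=(3,13) → blocked by [5,9]×[11,13], reject
18. q=(5,0) nearest=2 d=4 new=(5,0) → add node 6 parent=2 cost=10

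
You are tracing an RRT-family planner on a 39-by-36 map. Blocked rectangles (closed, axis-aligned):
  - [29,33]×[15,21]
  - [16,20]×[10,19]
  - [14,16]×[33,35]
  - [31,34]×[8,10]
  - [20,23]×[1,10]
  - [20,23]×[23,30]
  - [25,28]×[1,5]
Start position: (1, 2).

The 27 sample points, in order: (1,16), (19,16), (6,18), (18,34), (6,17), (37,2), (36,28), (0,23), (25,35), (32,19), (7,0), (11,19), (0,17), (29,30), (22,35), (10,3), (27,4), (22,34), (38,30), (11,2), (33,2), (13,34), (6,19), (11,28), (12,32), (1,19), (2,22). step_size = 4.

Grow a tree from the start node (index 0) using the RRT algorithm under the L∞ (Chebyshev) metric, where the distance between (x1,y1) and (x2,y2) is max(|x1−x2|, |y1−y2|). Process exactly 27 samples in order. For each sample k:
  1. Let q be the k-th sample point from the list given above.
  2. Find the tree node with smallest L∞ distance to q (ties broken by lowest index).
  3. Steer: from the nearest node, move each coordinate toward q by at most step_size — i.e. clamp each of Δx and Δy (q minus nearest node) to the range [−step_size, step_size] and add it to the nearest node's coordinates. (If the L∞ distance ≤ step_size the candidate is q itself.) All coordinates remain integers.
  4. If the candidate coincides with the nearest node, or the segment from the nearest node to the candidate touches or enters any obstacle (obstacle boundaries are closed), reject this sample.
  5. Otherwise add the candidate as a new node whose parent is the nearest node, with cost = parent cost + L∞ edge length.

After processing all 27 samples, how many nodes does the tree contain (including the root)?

Node count: 23

1. q=(1,16) nearest=0 d=14 new=(1,6) → add node 1 parent=0 cost=4
2. q=(19,16) nearest=0 d=18 new=(5,6) → add node 2 parent=0 cost=4
3. q=(6,18) nearest=1 d=12 new=(5,10) → add node 3 parent=1 cost=8
4. q=(18,34) nearest=3 d=24 new=(9,14) → add node 4 parent=3 cost=12
5. q=(6,17) nearest=4 d=3 new=(6,17) → add node 5 parent=4 cost=15
6. q=(37,2) nearest=4 d=28 new=(13,10) → add node 6 parent=4 cost=16
7. q=(36,28) nearest=6 d=23 new=(17,14) → blocked by [16,20]×[10,19], reject
8. q=(0,23) nearest=5 d=6 new=(2,21) → add node 7 parent=5 cost=19
9. q=(25,35) nearest=5 d=19 new=(10,21) → add node 8 parent=5 cost=19
10. q=(32,19) nearest=6 d=19 new=(17,14) → blocked by [16,20]×[10,19], reject
11. q=(7,0) nearest=0 d=6 new=(5,0) → add node 9 parent=0 cost=4
12. q=(11,19) nearest=8 d=2 new=(11,19) → add node 10 parent=8 cost=21
13. q=(0,17) nearest=7 d=4 new=(0,17) → add node 11 parent=7 cost=23
14. q=(29,30) nearest=10 d=18 new=(15,23) → add node 12 parent=10 cost=25
15. q=(22,35) nearest=12 d=12 new=(19,27) → add node 13 parent=12 cost=29
16. q=(10,3) nearest=2 d=5 new=(9,3) → add node 14 parent=2 cost=8
17. q=(27,4) nearest=6 d=14 new=(17,6) → add node 15 parent=6 cost=20
18. q=(22,34) nearest=13 d=7 new=(22,31) → blocked by [20,23]×[23,30], reject
19. q=(38,30) nearest=13 d=19 new=(23,30) → blocked by [20,23]×[23,30], reject
20. q=(11,2) nearest=14 d=2 new=(11,2) → add node 16 parent=14 cost=10
21. q=(33,2) nearest=15 d=16 new=(21,2) → blocked by [20,23]×[1,10], reject
22. q=(13,34) nearest=13 d=7 new=(15,31) → add node 17 parent=13 cost=33
23. q=(6,19) nearest=5 d=2 new=(6,19) → add node 18 parent=5 cost=17
24. q=(11,28) nearest=17 d=4 new=(11,28) → add node 19 parent=17 cost=37
25. q=(12,32) nearest=17 d=3 new=(12,32) → add node 20 parent=17 cost=36
26. q=(1,19) nearest=7 d=2 new=(1,19) → add node 21 parent=7 cost=21
27. q=(2,22) nearest=7 d=1 new=(2,22) → add node 22 parent=7 cost=20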